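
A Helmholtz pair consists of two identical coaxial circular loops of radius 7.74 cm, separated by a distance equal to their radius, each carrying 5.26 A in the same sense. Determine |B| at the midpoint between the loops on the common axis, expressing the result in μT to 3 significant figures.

Each loop contributes B = μ₀IR²/[2(R²+z²)^(3/2)] on the axis, with z measured from that loop.
Loop 1 (z = 0.0387 m): B₁ = 3.06×10⁻⁵ T. Loop 2 (z = 0.0387 m): B₂ = 3.06×10⁻⁵ T.
The fields add: B = B₁ + B₂ = 6.11×10⁻⁵ T.

B ≈ 61.1 μT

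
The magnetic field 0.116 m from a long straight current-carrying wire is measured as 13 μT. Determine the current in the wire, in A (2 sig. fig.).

For a long straight wire B = μ₀I/(2πd), so I = 2πdB/μ₀.
I = 2π × 0.116 × 1.30×10⁻⁵ / (4π×10⁻⁷) = 7.54 A.

I ≈ 7.5 A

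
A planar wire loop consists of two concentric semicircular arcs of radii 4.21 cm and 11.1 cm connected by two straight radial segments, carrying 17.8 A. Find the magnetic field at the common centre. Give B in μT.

B ≈ 82.4 μT

The radial connectors point toward the centre, so dl × r̂ = 0 and they contribute nothing.
Each semicircle gives μ₀I/(4R): inner arc 1.33×10⁻⁴ T, outer arc 5.04×10⁻⁵ T.
The two arcs carry current in opposite angular senses, so their fields oppose: B = |1.33×10⁻⁴ − 5.04×10⁻⁵| = 8.24×10⁻⁵ T.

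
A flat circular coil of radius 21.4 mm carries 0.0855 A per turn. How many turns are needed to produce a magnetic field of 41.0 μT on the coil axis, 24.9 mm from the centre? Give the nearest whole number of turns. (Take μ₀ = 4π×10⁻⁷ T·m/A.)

N = 59

For an N-turn coil, B = Nμ₀IR²/[2(R²+z²)^(3/2)]. A single turn gives B₁ = 6.95×10⁻⁷ T with R = 0.0214 m, z = 0.0249 m.
N = B/B₁ = 4.10×10⁻⁵ / 6.95×10⁻⁷ = 58.98.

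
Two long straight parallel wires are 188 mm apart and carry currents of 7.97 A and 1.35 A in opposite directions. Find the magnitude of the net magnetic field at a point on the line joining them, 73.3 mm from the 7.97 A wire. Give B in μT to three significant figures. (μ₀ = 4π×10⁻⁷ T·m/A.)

B ≈ 24.1 μT

Each long wire gives B = μ₀I/(2πd). Distances are d₁ = 0.0733 m and d₂ = 0.1147 m.
B₁ = 2.17×10⁻⁵ T, B₂ = 2.35×10⁻⁶ T.
Between antiparallel currents both contributions point the same way, so they add. B = B₁ + B₂ = 2.17×10⁻⁵ + 2.35×10⁻⁶ = 2.41×10⁻⁵ T.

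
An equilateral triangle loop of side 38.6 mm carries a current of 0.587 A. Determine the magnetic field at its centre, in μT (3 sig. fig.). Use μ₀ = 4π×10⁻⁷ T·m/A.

B ≈ 27.4 μT

Each side is a finite straight segment at perpendicular distance d = a/(2 tan(π/3)) = 0.01114 m from the centre, with end-angles ±π/3.
One side contributes B₁ = (μ₀I/4πd)·2 sin(π/3) = 9.12×10⁻⁶ T.
All 3 sides add in the same direction: B = 3 × 9.12×10⁻⁶ = 2.74×10⁻⁵ T.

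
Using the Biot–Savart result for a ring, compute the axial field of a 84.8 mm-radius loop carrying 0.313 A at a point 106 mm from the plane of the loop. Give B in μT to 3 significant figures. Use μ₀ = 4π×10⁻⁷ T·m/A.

On the axis of a circular loop, B = μ₀IR² / [2(R²+z²)^(3/2)].
R² + z² = (0.0848)² + (0.106)² = 0.01843 m², and (R²+z²)^(3/2) = 2.50×10⁻³ m³.
B = (4π×10⁻⁷ × 0.313 × 0.007191) / (2 × 2.50×10⁻³) = 5.65×10⁻⁷ T.

B ≈ 0.565 μT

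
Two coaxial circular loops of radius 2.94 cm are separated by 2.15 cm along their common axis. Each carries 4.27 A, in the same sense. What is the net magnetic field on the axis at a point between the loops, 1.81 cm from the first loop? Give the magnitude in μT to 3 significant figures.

B ≈ 146 μT

Each loop contributes B = μ₀IR²/[2(R²+z²)^(3/2)] on the axis, with z measured from that loop.
Loop 1 (z = 0.0181 m): B₁ = 5.64×10⁻⁵ T. Loop 2 (z = 0.0034 m): B₂ = 8.95×10⁻⁵ T.
The fields add: B = B₁ + B₂ = 1.46×10⁻⁴ T.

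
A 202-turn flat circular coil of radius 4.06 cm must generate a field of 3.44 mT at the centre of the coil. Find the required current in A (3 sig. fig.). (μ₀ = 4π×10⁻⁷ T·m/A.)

For an N-turn coil, B = Nμ₀I/(2R) with R = 0.0406 m, so I = 2RB/(Nμ₀) = 2 × 0.0406 × 3.44×10⁻³ / (202 × 4π×10⁻⁷) = 1.10 A.

I ≈ 1.10 A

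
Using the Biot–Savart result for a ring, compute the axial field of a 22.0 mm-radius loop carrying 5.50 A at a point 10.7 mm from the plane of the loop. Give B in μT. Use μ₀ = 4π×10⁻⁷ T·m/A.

On the axis of a circular loop, B = μ₀IR² / [2(R²+z²)^(3/2)].
R² + z² = (0.022)² + (0.0107)² = 0.0005985 m², and (R²+z²)^(3/2) = 1.46×10⁻⁵ m³.
B = (4π×10⁻⁷ × 5.50 × 0.000484) / (2 × 1.46×10⁻⁵) = 1.14×10⁻⁴ T.

B ≈ 114 μT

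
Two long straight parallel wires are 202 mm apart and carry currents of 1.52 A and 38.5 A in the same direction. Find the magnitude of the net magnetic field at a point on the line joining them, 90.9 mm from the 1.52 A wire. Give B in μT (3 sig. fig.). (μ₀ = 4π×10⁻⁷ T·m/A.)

Each long wire gives B = μ₀I/(2πd). Distances are d₁ = 0.0909 m and d₂ = 0.1111 m.
B₁ = 3.34×10⁻⁶ T, B₂ = 6.93×10⁻⁵ T.
Between parallel currents the two contributions point in opposite directions, so they subtract. B = |B₁ − B₂| = |3.34×10⁻⁶ − 6.93×10⁻⁵| = 6.60×10⁻⁵ T.

B ≈ 66.0 μT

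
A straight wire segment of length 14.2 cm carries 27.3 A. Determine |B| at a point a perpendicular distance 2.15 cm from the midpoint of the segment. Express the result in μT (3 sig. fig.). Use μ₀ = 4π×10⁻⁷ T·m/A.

B ≈ 243 μT

For a finite straight segment, B = (μ₀I/4πd)(sinθ₁ + sinθ₂), where θ₁, θ₂ are the angles from the perpendicular to each end.
The perpendicular from the point meets the wire at its midpoint, so each end is L/2 = 0.071 m away along the wire.
sinθ₁ = 0.071/√(0.071²+0.0215²) = 0.9571; sinθ₂ = 0.071/√(0.071²+0.0215²) = 0.9571.
B = (4π×10⁻⁷ × 27.3) / (4π × 0.0215) × (0.9571 + 0.9571) = 2.43×10⁻⁴ T.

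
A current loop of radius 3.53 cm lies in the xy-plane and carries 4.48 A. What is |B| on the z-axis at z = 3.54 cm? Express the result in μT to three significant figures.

On the axis of a circular loop, B = μ₀IR² / [2(R²+z²)^(3/2)].
R² + z² = (0.0353)² + (0.0354)² = 0.002499 m², and (R²+z²)^(3/2) = 1.25×10⁻⁴ m³.
B = (4π×10⁻⁷ × 4.48 × 0.001246) / (2 × 1.25×10⁻⁴) = 2.81×10⁻⁵ T.

B ≈ 28.1 μT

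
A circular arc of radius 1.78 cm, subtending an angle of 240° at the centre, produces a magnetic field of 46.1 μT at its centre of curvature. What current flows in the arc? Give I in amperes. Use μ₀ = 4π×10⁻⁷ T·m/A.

For a circular arc, B = μ₀Iφ/(4πR) with φ in radians; here φ = 4.189 rad.
So I = 4πRB/(μ₀φ) = 4π × 0.0178 × 4.61×10⁻⁵ / (4π×10⁻⁷ × 4.189) = 1.96 A.

I ≈ 1.96 A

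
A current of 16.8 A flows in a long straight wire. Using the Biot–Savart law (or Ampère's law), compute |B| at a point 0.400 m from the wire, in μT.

For an infinitely long straight wire, B = μ₀I/(2πd).
B = (4π×10⁻⁷ × 16.8) / (2π × 0.4) = 8.40×10⁻⁶ T.

B ≈ 8.40 μT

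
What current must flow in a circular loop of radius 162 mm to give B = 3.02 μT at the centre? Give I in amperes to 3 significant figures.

At the centre of a circular loop B = μ₀I/(2R), so I = 2RB/μ₀.
With R = 0.162 m, I = 2 × 0.162 × 3.02×10⁻⁶ / (4π×10⁻⁷) = 0.779 A.

I ≈ 0.779 A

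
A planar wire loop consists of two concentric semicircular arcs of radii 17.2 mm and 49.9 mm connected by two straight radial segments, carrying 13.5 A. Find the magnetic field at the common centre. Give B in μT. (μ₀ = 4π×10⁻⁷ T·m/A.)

B ≈ 162 μT

The radial connectors point toward the centre, so dl × r̂ = 0 and they contribute nothing.
Each semicircle gives μ₀I/(4R): inner arc 2.47×10⁻⁴ T, outer arc 8.50×10⁻⁵ T.
The two arcs carry current in opposite angular senses, so their fields oppose: B = |2.47×10⁻⁴ − 8.50×10⁻⁵| = 1.62×10⁻⁴ T.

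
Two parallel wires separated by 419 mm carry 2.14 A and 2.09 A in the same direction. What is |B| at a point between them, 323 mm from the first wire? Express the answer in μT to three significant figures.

Each long wire gives B = μ₀I/(2πd). Distances are d₁ = 0.323 m and d₂ = 0.096 m.
B₁ = 1.33×10⁻⁶ T, B₂ = 4.35×10⁻⁶ T.
Between parallel currents the two contributions point in opposite directions, so they subtract. B = |B₁ − B₂| = |1.33×10⁻⁶ − 4.35×10⁻⁶| = 3.03×10⁻⁶ T.

B ≈ 3.03 μT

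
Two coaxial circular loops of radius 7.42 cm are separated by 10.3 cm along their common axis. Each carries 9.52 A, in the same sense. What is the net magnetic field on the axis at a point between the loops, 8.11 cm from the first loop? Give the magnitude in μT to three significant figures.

B ≈ 95.9 μT

Each loop contributes B = μ₀IR²/[2(R²+z²)^(3/2)] on the axis, with z measured from that loop.
Loop 1 (z = 0.0811 m): B₁ = 2.48×10⁻⁵ T. Loop 2 (z = 0.0219 m): B₂ = 7.11×10⁻⁵ T.
The fields add: B = B₁ + B₂ = 9.59×10⁻⁵ T.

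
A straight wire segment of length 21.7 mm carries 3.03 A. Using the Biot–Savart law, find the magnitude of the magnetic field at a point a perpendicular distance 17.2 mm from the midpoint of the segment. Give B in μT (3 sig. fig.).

B ≈ 18.8 μT

For a finite straight segment, B = (μ₀I/4πd)(sinθ₁ + sinθ₂), where θ₁, θ₂ are the angles from the perpendicular to each end.
The perpendicular from the point meets the wire at its midpoint, so each end is L/2 = 0.01085 m away along the wire.
sinθ₁ = 0.01085/√(0.01085²+0.0172²) = 0.5335; sinθ₂ = 0.01085/√(0.01085²+0.0172²) = 0.5335.
B = (4π×10⁻⁷ × 3.03) / (4π × 0.0172) × (0.5335 + 0.5335) = 1.88×10⁻⁵ T.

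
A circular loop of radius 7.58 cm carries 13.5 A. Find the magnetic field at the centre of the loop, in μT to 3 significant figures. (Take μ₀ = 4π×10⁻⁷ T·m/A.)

B ≈ 112 μT

At the centre of a circular loop the Biot–Savart law gives B = μ₀I/(2R).
B = (4π×10⁻⁷ × 13.5) / (2 × 0.0758) = 1.12×10⁻⁴ T.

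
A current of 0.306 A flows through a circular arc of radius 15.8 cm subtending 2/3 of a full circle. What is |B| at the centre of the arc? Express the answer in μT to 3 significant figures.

The Biot–Savart field of a circular arc at its centre is B = μ₀Iφ/(4πR), with φ = 4.189 rad.
B = (4π×10⁻⁷ × 0.306 × 4.189) / (4π × 0.158) = 8.11×10⁻⁷ T.

B ≈ 0.811 μT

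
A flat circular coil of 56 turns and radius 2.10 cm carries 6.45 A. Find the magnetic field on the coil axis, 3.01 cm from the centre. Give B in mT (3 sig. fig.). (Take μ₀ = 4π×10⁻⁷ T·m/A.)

For an N-turn flat coil, B = Nμ₀IR²/[2(R²+z²)^(3/2)] with R = 0.021 m, z = 0.0301 m.
B = 56 × 3.62×10⁻⁵ T = 2.02×10⁻³ T.

B ≈ 2.02 mT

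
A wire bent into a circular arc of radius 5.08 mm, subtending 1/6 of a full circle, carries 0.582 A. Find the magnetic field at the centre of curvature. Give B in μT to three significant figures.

B ≈ 12.0 μT

The Biot–Savart field of a circular arc at its centre is B = μ₀Iφ/(4πR), with φ = 1.047 rad.
B = (4π×10⁻⁷ × 0.582 × 1.047) / (4π × 0.00508) = 1.20×10⁻⁵ T.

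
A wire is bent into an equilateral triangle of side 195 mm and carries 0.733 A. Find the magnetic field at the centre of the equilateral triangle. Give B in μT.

Each side is a finite straight segment at perpendicular distance d = a/(2 tan(π/3)) = 0.05629 m from the centre, with end-angles ±π/3.
One side contributes B₁ = (μ₀I/4πd)·2 sin(π/3) = 2.26×10⁻⁶ T.
All 3 sides add in the same direction: B = 3 × 2.26×10⁻⁶ = 6.77×10⁻⁶ T.

B ≈ 6.77 μT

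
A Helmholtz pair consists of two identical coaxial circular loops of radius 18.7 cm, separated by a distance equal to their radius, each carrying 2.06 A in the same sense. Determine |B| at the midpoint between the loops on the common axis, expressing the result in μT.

Each loop contributes B = μ₀IR²/[2(R²+z²)^(3/2)] on the axis, with z measured from that loop.
Loop 1 (z = 0.0935 m): B₁ = 4.95×10⁻⁶ T. Loop 2 (z = 0.0935 m): B₂ = 4.95×10⁻⁶ T.
The fields add: B = B₁ + B₂ = 9.91×10⁻⁶ T.

B ≈ 9.91 μT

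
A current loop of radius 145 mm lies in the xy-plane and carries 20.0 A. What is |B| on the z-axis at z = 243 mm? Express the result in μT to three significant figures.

On the axis of a circular loop, B = μ₀IR² / [2(R²+z²)^(3/2)].
R² + z² = (0.145)² + (0.243)² = 0.08007 m², and (R²+z²)^(3/2) = 2.27×10⁻² m³.
B = (4π×10⁻⁷ × 20.0 × 0.02102) / (2 × 2.27×10⁻²) = 1.17×10⁻⁵ T.

B ≈ 11.7 μT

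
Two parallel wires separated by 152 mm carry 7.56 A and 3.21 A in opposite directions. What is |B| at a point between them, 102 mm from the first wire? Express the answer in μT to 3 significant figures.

B ≈ 27.7 μT

Each long wire gives B = μ₀I/(2πd). Distances are d₁ = 0.102 m and d₂ = 0.05 m.
B₁ = 1.48×10⁻⁵ T, B₂ = 1.28×10⁻⁵ T.
Between antiparallel currents both contributions point the same way, so they add. B = B₁ + B₂ = 1.48×10⁻⁵ + 1.28×10⁻⁵ = 2.77×10⁻⁵ T.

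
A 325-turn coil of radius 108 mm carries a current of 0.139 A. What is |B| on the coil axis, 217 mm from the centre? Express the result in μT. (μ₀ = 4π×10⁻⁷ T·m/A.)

B ≈ 23.2 μT

For an N-turn flat coil, B = Nμ₀IR²/[2(R²+z²)^(3/2)] with R = 0.108 m, z = 0.217 m.
B = 325 × 7.15×10⁻⁸ T = 2.32×10⁻⁵ T.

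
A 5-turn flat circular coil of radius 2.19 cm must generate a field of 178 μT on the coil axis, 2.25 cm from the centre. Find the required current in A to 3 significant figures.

For an N-turn coil, B = Nμ₀IR²/[2(R²+z²)^(3/2)] with R = 0.0219 m, z = 0.0225 m, so I = 2B(R²+z²)^(3/2)/(Nμ₀R²) = 2 × 1.78×10⁻⁴ × 3.10×10⁻⁵ / (5 × 4π×10⁻⁷ × 0.0004796) = 3.66 A.

I ≈ 3.66 A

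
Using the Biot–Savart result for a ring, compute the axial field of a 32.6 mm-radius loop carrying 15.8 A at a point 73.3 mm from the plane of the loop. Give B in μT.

B ≈ 20.4 μT

On the axis of a circular loop, B = μ₀IR² / [2(R²+z²)^(3/2)].
R² + z² = (0.0326)² + (0.0733)² = 0.006436 m², and (R²+z²)^(3/2) = 5.16×10⁻⁴ m³.
B = (4π×10⁻⁷ × 15.8 × 0.001063) / (2 × 5.16×10⁻⁴) = 2.04×10⁻⁵ T.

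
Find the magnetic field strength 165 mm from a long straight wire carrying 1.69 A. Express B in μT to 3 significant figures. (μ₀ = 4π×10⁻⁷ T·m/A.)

For an infinitely long straight wire, B = μ₀I/(2πd).
B = (4π×10⁻⁷ × 1.69) / (2π × 0.165) = 2.05×10⁻⁶ T.

B ≈ 2.05 μT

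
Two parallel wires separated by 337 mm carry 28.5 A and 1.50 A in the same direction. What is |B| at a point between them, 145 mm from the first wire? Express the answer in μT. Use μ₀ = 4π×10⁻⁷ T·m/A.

Each long wire gives B = μ₀I/(2πd). Distances are d₁ = 0.145 m and d₂ = 0.192 m.
B₁ = 3.93×10⁻⁵ T, B₂ = 1.56×10⁻⁶ T.
Between parallel currents the two contributions point in opposite directions, so they subtract. B = |B₁ − B₂| = |3.93×10⁻⁵ − 1.56×10⁻⁶| = 3.77×10⁻⁵ T.

B ≈ 37.7 μT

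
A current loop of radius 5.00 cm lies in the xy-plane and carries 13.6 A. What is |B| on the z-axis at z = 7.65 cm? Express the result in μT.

On the axis of a circular loop, B = μ₀IR² / [2(R²+z²)^(3/2)].
R² + z² = (0.05)² + (0.0765)² = 0.008352 m², and (R²+z²)^(3/2) = 7.63×10⁻⁴ m³.
B = (4π×10⁻⁷ × 13.6 × 0.0025) / (2 × 7.63×10⁻⁴) = 2.80×10⁻⁵ T.

B ≈ 28.0 μT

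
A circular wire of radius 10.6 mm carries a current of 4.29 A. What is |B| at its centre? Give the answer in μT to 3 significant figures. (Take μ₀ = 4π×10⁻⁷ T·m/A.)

At the centre of a circular loop the Biot–Savart law gives B = μ₀I/(2R).
B = (4π×10⁻⁷ × 4.29) / (2 × 0.0106) = 2.54×10⁻⁴ T.

B ≈ 254 μT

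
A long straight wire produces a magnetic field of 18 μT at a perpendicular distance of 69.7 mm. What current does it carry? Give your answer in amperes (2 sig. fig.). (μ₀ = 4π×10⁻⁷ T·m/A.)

For a long straight wire B = μ₀I/(2πd), so I = 2πdB/μ₀.
I = 2π × 0.0697 × 1.80×10⁻⁵ / (4π×10⁻⁷) = 6.27 A.

I ≈ 6.3 A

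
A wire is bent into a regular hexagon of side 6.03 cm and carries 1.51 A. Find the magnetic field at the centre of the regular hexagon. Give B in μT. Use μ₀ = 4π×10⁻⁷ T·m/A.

B ≈ 17.3 μT

Each side is a finite straight segment at perpendicular distance d = a/(2 tan(π/6)) = 0.05222 m from the centre, with end-angles ±π/6.
One side contributes B₁ = (μ₀I/4πd)·2 sin(π/6) = 2.89×10⁻⁶ T.
All 6 sides add in the same direction: B = 6 × 2.89×10⁻⁶ = 1.73×10⁻⁵ T.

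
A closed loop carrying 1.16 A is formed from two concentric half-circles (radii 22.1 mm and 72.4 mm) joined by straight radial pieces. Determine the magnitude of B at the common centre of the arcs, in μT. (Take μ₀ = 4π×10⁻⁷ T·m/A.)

The radial connectors point toward the centre, so dl × r̂ = 0 and they contribute nothing.
Each semicircle gives μ₀I/(4R): inner arc 1.65×10⁻⁵ T, outer arc 5.03×10⁻⁶ T.
The two arcs carry current in opposite angular senses, so their fields oppose: B = |1.65×10⁻⁵ − 5.03×10⁻⁶| = 1.15×10⁻⁵ T.

B ≈ 11.5 μT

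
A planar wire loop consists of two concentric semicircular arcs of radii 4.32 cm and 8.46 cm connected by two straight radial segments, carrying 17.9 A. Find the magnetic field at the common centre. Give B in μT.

The radial connectors point toward the centre, so dl × r̂ = 0 and they contribute nothing.
Each semicircle gives μ₀I/(4R): inner arc 1.30×10⁻⁴ T, outer arc 6.65×10⁻⁵ T.
The two arcs carry current in opposite angular senses, so their fields oppose: B = |1.30×10⁻⁴ − 6.65×10⁻⁵| = 6.37×10⁻⁵ T.

B ≈ 63.7 μT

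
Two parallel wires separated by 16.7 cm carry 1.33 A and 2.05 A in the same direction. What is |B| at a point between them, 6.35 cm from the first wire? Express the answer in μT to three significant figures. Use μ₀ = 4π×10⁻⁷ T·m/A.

Each long wire gives B = μ₀I/(2πd). Distances are d₁ = 0.0635 m and d₂ = 0.1035 m.
B₁ = 4.19×10⁻⁶ T, B₂ = 3.96×10⁻⁶ T.
Between parallel currents the two contributions point in opposite directions, so they subtract. B = |B₁ − B₂| = |4.19×10⁻⁶ − 3.96×10⁻⁶| = 2.28×10⁻⁷ T.

B ≈ 0.228 μT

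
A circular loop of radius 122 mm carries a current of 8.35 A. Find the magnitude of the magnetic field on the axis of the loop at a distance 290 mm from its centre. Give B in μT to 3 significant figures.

On the axis of a circular loop, B = μ₀IR² / [2(R²+z²)^(3/2)].
R² + z² = (0.122)² + (0.29)² = 0.09898 m², and (R²+z²)^(3/2) = 3.11×10⁻² m³.
B = (4π×10⁻⁷ × 8.35 × 0.01488) / (2 × 3.11×10⁻²) = 2.51×10⁻⁶ T.

B ≈ 2.51 μT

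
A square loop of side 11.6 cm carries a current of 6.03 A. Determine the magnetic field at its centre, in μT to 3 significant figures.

B ≈ 58.8 μT

Each side is a finite straight segment at perpendicular distance d = a/(2 tan(π/4)) = 0.058 m from the centre, with end-angles ±π/4.
One side contributes B₁ = (μ₀I/4πd)·2 sin(π/4) = 1.47×10⁻⁵ T.
All 4 sides add in the same direction: B = 4 × 1.47×10⁻⁵ = 5.88×10⁻⁵ T.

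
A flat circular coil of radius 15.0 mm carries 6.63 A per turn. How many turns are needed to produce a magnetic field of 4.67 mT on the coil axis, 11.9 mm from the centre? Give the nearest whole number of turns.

N = 35

For an N-turn coil, B = Nμ₀IR²/[2(R²+z²)^(3/2)]. A single turn gives B₁ = 1.34×10⁻⁴ T with R = 0.015 m, z = 0.0119 m.
N = B/B₁ = 4.67×10⁻³ / 1.34×10⁻⁴ = 34.97.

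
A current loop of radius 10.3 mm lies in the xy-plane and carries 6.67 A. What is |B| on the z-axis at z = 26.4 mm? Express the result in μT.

B ≈ 19.5 μT

On the axis of a circular loop, B = μ₀IR² / [2(R²+z²)^(3/2)].
R² + z² = (0.0103)² + (0.0264)² = 0.000803 m², and (R²+z²)^(3/2) = 2.28×10⁻⁵ m³.
B = (4π×10⁻⁷ × 6.67 × 0.0001061) / (2 × 2.28×10⁻⁵) = 1.95×10⁻⁵ T.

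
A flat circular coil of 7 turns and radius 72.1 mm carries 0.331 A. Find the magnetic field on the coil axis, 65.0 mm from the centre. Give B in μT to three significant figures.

For an N-turn flat coil, B = Nμ₀IR²/[2(R²+z²)^(3/2)] with R = 0.0721 m, z = 0.065 m.
B = 7 × 1.18×10⁻⁶ T = 8.27×10⁻⁶ T.

B ≈ 8.27 μT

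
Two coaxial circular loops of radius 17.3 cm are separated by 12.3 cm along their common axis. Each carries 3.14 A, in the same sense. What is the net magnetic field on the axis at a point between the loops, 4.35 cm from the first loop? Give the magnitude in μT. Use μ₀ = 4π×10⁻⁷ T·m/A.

B ≈ 19.0 μT

Each loop contributes B = μ₀IR²/[2(R²+z²)^(3/2)] on the axis, with z measured from that loop.
Loop 1 (z = 0.0435 m): B₁ = 1.04×10⁻⁵ T. Loop 2 (z = 0.0795 m): B₂ = 8.56×10⁻⁶ T.
The fields add: B = B₁ + B₂ = 1.90×10⁻⁵ T.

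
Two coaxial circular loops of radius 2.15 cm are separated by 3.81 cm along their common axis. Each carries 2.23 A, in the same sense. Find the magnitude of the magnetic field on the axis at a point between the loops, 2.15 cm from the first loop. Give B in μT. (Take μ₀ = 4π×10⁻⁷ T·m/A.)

Each loop contributes B = μ₀IR²/[2(R²+z²)^(3/2)] on the axis, with z measured from that loop.
Loop 1 (z = 0.0215 m): B₁ = 2.30×10⁻⁵ T. Loop 2 (z = 0.0166 m): B₂ = 3.23×10⁻⁵ T.
The fields add: B = B₁ + B₂ = 5.54×10⁻⁵ T.

B ≈ 55.4 μT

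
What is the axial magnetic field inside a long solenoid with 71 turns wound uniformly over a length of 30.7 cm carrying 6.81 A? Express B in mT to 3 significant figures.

B ≈ 1.98 mT

Inside a long solenoid, B = μ₀nI with n = 231.3 turns/m.
B = 4π×10⁻⁷ × 231.3 × 6.81 = 1.98×10⁻³ T.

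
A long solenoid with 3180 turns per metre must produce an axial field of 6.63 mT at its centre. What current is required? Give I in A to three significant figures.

I ≈ 1.66 A

Inside a long solenoid B = μ₀nI with n = 3180 m⁻¹, so I = B/(μ₀n).
I = 6.63×10⁻³ / (4π×10⁻⁷ × 3180) = 1.66 A.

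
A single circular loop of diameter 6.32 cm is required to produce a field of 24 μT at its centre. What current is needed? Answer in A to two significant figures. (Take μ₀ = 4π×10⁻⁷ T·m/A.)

At the centre of a circular loop B = μ₀I/(2R), so I = 2RB/μ₀.
With R = 0.0316 m, I = 2 × 0.0316 × 2.40×10⁻⁵ / (4π×10⁻⁷) = 1.21 A.

I ≈ 1.2 A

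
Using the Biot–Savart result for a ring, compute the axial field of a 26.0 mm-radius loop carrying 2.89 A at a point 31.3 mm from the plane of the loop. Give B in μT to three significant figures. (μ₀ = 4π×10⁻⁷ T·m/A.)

B ≈ 18.2 μT

On the axis of a circular loop, B = μ₀IR² / [2(R²+z²)^(3/2)].
R² + z² = (0.026)² + (0.0313)² = 0.001656 m², and (R²+z²)^(3/2) = 6.74×10⁻⁵ m³.
B = (4π×10⁻⁷ × 2.89 × 0.000676) / (2 × 6.74×10⁻⁵) = 1.82×10⁻⁵ T.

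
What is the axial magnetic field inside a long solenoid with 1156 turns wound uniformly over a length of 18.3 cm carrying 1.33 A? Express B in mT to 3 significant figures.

Inside a long solenoid, B = μ₀nI with n = 6317 turns/m.
B = 4π×10⁻⁷ × 6317 × 1.33 = 1.06×10⁻² T.

B ≈ 10.6 mT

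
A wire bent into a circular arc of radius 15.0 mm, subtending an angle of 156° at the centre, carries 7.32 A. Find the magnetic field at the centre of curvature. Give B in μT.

The Biot–Savart field of a circular arc at its centre is B = μ₀Iφ/(4πR), with φ = 2.723 rad.
B = (4π×10⁻⁷ × 7.32 × 2.723) / (4π × 0.015) = 1.33×10⁻⁴ T.

B ≈ 133 μT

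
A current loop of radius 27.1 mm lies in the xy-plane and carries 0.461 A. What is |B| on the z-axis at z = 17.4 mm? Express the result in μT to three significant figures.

On the axis of a circular loop, B = μ₀IR² / [2(R²+z²)^(3/2)].
R² + z² = (0.0271)² + (0.0174)² = 0.001037 m², and (R²+z²)^(3/2) = 3.34×10⁻⁵ m³.
B = (4π×10⁻⁷ × 0.461 × 0.0007344) / (2 × 3.34×10⁻⁵) = 6.37×10⁻⁶ T.

B ≈ 6.37 μT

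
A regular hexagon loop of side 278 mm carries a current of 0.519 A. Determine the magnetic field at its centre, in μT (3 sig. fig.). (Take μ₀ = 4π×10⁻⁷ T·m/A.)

Each side is a finite straight segment at perpendicular distance d = a/(2 tan(π/6)) = 0.2408 m from the centre, with end-angles ±π/6.
One side contributes B₁ = (μ₀I/4πd)·2 sin(π/6) = 2.16×10⁻⁷ T.
All 6 sides add in the same direction: B = 6 × 2.16×10⁻⁷ = 1.29×10⁻⁶ T.

B ≈ 1.29 μT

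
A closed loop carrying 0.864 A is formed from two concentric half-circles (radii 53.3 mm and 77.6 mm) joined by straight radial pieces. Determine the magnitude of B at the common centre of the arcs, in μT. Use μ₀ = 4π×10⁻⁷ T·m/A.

B ≈ 1.59 μT

The radial connectors point toward the centre, so dl × r̂ = 0 and they contribute nothing.
Each semicircle gives μ₀I/(4R): inner arc 5.09×10⁻⁶ T, outer arc 3.50×10⁻⁶ T.
The two arcs carry current in opposite angular senses, so their fields oppose: B = |5.09×10⁻⁶ − 3.50×10⁻⁶| = 1.59×10⁻⁶ T.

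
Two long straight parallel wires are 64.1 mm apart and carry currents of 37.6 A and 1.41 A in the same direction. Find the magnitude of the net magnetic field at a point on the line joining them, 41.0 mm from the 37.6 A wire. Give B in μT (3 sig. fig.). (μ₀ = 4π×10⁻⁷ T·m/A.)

Each long wire gives B = μ₀I/(2πd). Distances are d₁ = 0.041 m and d₂ = 0.0231 m.
B₁ = 1.83×10⁻⁴ T, B₂ = 1.22×10⁻⁵ T.
Between parallel currents the two contributions point in opposite directions, so they subtract. B = |B₁ − B₂| = |1.83×10⁻⁴ − 1.22×10⁻⁵| = 1.71×10⁻⁴ T.

B ≈ 171 μT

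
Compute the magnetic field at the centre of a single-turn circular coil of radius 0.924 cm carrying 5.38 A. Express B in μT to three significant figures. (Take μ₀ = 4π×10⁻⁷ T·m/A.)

B ≈ 366 μT

At the centre of a circular loop the Biot–Savart law gives B = μ₀I/(2R).
B = (4π×10⁻⁷ × 5.38) / (2 × 0.00924) = 3.66×10⁻⁴ T.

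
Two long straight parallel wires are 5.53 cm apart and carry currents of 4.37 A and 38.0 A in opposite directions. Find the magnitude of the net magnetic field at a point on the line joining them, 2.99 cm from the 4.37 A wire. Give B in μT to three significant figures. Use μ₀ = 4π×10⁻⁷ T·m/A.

B ≈ 328 μT

Each long wire gives B = μ₀I/(2πd). Distances are d₁ = 0.0299 m and d₂ = 0.0254 m.
B₁ = 2.92×10⁻⁵ T, B₂ = 2.99×10⁻⁴ T.
Between antiparallel currents both contributions point the same way, so they add. B = B₁ + B₂ = 2.92×10⁻⁵ + 2.99×10⁻⁴ = 3.28×10⁻⁴ T.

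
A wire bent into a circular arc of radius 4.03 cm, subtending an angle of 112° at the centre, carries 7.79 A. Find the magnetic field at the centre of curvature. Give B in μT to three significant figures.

B ≈ 37.8 μT

The Biot–Savart field of a circular arc at its centre is B = μ₀Iφ/(4πR), with φ = 1.955 rad.
B = (4π×10⁻⁷ × 7.79 × 1.955) / (4π × 0.0403) = 3.78×10⁻⁵ T.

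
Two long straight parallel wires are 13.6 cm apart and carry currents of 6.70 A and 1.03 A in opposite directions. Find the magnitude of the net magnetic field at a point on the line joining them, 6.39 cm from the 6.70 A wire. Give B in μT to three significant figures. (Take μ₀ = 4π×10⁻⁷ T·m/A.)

Each long wire gives B = μ₀I/(2πd). Distances are d₁ = 0.0639 m and d₂ = 0.0721 m.
B₁ = 2.10×10⁻⁵ T, B₂ = 2.86×10⁻⁶ T.
Between antiparallel currents both contributions point the same way, so they add. B = B₁ + B₂ = 2.10×10⁻⁵ + 2.86×10⁻⁶ = 2.38×10⁻⁵ T.

B ≈ 23.8 μT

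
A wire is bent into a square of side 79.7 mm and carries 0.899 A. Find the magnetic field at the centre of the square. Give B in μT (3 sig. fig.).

Each side is a finite straight segment at perpendicular distance d = a/(2 tan(π/4)) = 0.03985 m from the centre, with end-angles ±π/4.
One side contributes B₁ = (μ₀I/4πd)·2 sin(π/4) = 3.19×10⁻⁶ T.
All 4 sides add in the same direction: B = 4 × 3.19×10⁻⁶ = 1.28×10⁻⁵ T.

B ≈ 12.8 μT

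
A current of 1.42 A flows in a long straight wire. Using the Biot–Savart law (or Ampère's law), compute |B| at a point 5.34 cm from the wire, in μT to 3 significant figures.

B ≈ 5.32 μT

For an infinitely long straight wire, B = μ₀I/(2πd).
B = (4π×10⁻⁷ × 1.42) / (2π × 0.0534) = 5.32×10⁻⁶ T.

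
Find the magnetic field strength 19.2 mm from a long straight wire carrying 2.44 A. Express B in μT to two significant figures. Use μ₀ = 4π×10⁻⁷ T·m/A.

B ≈ 25 μT

For an infinitely long straight wire, B = μ₀I/(2πd).
B = (4π×10⁻⁷ × 2.44) / (2π × 0.0192) = 2.54×10⁻⁵ T.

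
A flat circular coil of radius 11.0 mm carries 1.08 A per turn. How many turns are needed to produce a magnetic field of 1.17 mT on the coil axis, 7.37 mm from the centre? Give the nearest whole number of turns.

N = 33

For an N-turn coil, B = Nμ₀IR²/[2(R²+z²)^(3/2)]. A single turn gives B₁ = 3.54×10⁻⁵ T with R = 0.011 m, z = 0.00737 m.
N = B/B₁ = 1.17×10⁻³ / 3.54×10⁻⁵ = 33.08.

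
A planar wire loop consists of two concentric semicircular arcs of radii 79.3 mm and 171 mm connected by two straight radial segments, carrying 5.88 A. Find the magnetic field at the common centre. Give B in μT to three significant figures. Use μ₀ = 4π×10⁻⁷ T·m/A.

The radial connectors point toward the centre, so dl × r̂ = 0 and they contribute nothing.
Each semicircle gives μ₀I/(4R): inner arc 2.33×10⁻⁵ T, outer arc 1.08×10⁻⁵ T.
The two arcs carry current in opposite angular senses, so their fields oppose: B = |2.33×10⁻⁵ − 1.08×10⁻⁵| = 1.25×10⁻⁵ T.

B ≈ 12.5 μT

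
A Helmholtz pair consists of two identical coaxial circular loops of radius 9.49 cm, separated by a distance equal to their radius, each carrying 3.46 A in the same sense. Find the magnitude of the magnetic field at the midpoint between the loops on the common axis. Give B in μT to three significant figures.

Each loop contributes B = μ₀IR²/[2(R²+z²)^(3/2)] on the axis, with z measured from that loop.
Loop 1 (z = 0.04745 m): B₁ = 1.64×10⁻⁵ T. Loop 2 (z = 0.04745 m): B₂ = 1.64×10⁻⁵ T.
The fields add: B = B₁ + B₂ = 3.28×10⁻⁵ T.

B ≈ 32.8 μT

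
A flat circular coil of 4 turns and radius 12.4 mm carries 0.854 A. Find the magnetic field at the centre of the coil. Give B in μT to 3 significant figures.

B ≈ 173 μT

For an N-turn flat coil, B = Nμ₀I/(2R) with R = 0.0124 m.
B = 4 × 4.33×10⁻⁵ T = 1.73×10⁻⁴ T.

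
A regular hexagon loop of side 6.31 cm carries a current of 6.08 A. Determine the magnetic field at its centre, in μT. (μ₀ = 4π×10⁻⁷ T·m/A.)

Each side is a finite straight segment at perpendicular distance d = a/(2 tan(π/6)) = 0.05465 m from the centre, with end-angles ±π/6.
One side contributes B₁ = (μ₀I/4πd)·2 sin(π/6) = 1.11×10⁻⁵ T.
All 6 sides add in the same direction: B = 6 × 1.11×10⁻⁵ = 6.68×10⁻⁵ T.

B ≈ 66.8 μT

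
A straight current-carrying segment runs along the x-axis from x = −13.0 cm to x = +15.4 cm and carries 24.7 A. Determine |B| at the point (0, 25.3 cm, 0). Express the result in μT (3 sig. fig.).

For a finite straight segment, B = (μ₀I/4πd)(sinθ₁ + sinθ₂), where θ₁, θ₂ are the angles from the perpendicular to each end.
The perpendicular distance is d = 0.253 m; the end-offsets along the wire are a = 0.13 m and b = 0.154 m.
sinθ₁ = 0.13/√(0.13²+0.253²) = 0.4570; sinθ₂ = 0.154/√(0.154²+0.253²) = 0.5199.
B = (4π×10⁻⁷ × 24.7) / (4π × 0.253) × (0.4570 + 0.5199) = 9.54×10⁻⁶ T.

B ≈ 9.54 μT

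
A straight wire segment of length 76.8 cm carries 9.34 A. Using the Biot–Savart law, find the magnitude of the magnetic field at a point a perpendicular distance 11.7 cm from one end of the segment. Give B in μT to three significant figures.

For a finite straight segment, B = (μ₀I/4πd)(sinθ₁ + sinθ₂), where θ₁, θ₂ are the angles from the perpendicular to each end.
The perpendicular foot is at one end, so the two end-offsets along the wire are 0 and L = 0.768 m.
sinθ₁ = 0/√(0²+0.117²) = 0.0000; sinθ₂ = 0.768/√(0.768²+0.117²) = 0.9886.
B = (4π×10⁻⁷ × 9.34) / (4π × 0.117) × (0.0000 + 0.9886) = 7.89×10⁻⁶ T.

B ≈ 7.89 μT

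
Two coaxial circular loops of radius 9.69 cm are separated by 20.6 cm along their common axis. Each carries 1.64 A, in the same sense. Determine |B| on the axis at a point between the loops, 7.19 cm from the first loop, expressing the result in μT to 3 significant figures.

Each loop contributes B = μ₀IR²/[2(R²+z²)^(3/2)] on the axis, with z measured from that loop.
Loop 1 (z = 0.0719 m): B₁ = 5.51×10⁻⁶ T. Loop 2 (z = 0.1341 m): B₂ = 2.14×10⁻⁶ T.
The fields add: B = B₁ + B₂ = 7.64×10⁻⁶ T.

B ≈ 7.64 μT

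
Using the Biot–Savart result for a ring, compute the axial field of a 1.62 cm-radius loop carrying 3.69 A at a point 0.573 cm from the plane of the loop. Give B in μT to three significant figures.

B ≈ 120 μT

On the axis of a circular loop, B = μ₀IR² / [2(R²+z²)^(3/2)].
R² + z² = (0.0162)² + (0.00573)² = 0.0002953 m², and (R²+z²)^(3/2) = 5.07×10⁻⁶ m³.
B = (4π×10⁻⁷ × 3.69 × 0.0002624) / (2 × 5.07×10⁻⁶) = 1.20×10⁻⁴ T.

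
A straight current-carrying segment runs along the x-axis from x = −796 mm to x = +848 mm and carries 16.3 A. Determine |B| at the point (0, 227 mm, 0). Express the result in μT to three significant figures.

For a finite straight segment, B = (μ₀I/4πd)(sinθ₁ + sinθ₂), where θ₁, θ₂ are the angles from the perpendicular to each end.
The perpendicular distance is d = 0.227 m; the end-offsets along the wire are a = 0.796 m and b = 0.848 m.
sinθ₁ = 0.796/√(0.796²+0.227²) = 0.9617; sinθ₂ = 0.848/√(0.848²+0.227²) = 0.9660.
B = (4π×10⁻⁷ × 16.3) / (4π × 0.227) × (0.9617 + 0.9660) = 1.38×10⁻⁵ T.

B ≈ 13.8 μT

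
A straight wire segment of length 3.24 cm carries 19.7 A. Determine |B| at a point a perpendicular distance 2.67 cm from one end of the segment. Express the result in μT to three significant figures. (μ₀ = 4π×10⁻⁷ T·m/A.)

B ≈ 56.9 μT

For a finite straight segment, B = (μ₀I/4πd)(sinθ₁ + sinθ₂), where θ₁, θ₂ are the angles from the perpendicular to each end.
The perpendicular foot is at one end, so the two end-offsets along the wire are 0 and L = 0.0324 m.
sinθ₁ = 0/√(0²+0.0267²) = 0.0000; sinθ₂ = 0.0324/√(0.0324²+0.0267²) = 0.7717.
B = (4π×10⁻⁷ × 19.7) / (4π × 0.0267) × (0.0000 + 0.7717) = 5.69×10⁻⁵ T.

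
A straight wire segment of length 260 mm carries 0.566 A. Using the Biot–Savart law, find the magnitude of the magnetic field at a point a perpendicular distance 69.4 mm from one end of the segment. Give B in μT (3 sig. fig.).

B ≈ 0.788 μT

For a finite straight segment, B = (μ₀I/4πd)(sinθ₁ + sinθ₂), where θ₁, θ₂ are the angles from the perpendicular to each end.
The perpendicular foot is at one end, so the two end-offsets along the wire are 0 and L = 0.26 m.
sinθ₁ = 0/√(0²+0.0694²) = 0.0000; sinθ₂ = 0.26/√(0.26²+0.0694²) = 0.9662.
B = (4π×10⁻⁷ × 0.566) / (4π × 0.0694) × (0.0000 + 0.9662) = 7.88×10⁻⁷ T.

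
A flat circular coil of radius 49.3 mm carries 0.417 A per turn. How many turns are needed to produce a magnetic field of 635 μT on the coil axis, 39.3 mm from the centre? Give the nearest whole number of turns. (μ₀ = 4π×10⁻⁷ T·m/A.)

For an N-turn coil, B = Nμ₀IR²/[2(R²+z²)^(3/2)]. A single turn gives B₁ = 2.54×10⁻⁶ T with R = 0.0493 m, z = 0.0393 m.
N = B/B₁ = 6.35×10⁻⁴ / 2.54×10⁻⁶ = 249.90.

N = 250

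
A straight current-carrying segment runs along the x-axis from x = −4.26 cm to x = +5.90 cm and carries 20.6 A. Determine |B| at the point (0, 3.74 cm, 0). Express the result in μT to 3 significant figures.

For a finite straight segment, B = (μ₀I/4πd)(sinθ₁ + sinθ₂), where θ₁, θ₂ are the angles from the perpendicular to each end.
The perpendicular distance is d = 0.0374 m; the end-offsets along the wire are a = 0.0426 m and b = 0.059 m.
sinθ₁ = 0.0426/√(0.0426²+0.0374²) = 0.7515; sinθ₂ = 0.059/√(0.059²+0.0374²) = 0.8446.
B = (4π×10⁻⁷ × 20.6) / (4π × 0.0374) × (0.7515 + 0.8446) = 8.79×10⁻⁵ T.

B ≈ 87.9 μT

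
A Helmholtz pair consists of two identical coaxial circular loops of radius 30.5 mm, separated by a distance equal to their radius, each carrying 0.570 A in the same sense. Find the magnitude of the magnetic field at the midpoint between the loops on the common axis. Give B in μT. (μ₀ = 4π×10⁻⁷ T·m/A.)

Each loop contributes B = μ₀IR²/[2(R²+z²)^(3/2)] on the axis, with z measured from that loop.
Loop 1 (z = 0.01525 m): B₁ = 8.40×10⁻⁶ T. Loop 2 (z = 0.01525 m): B₂ = 8.40×10⁻⁶ T.
The fields add: B = B₁ + B₂ = 1.68×10⁻⁵ T.

B ≈ 16.8 μT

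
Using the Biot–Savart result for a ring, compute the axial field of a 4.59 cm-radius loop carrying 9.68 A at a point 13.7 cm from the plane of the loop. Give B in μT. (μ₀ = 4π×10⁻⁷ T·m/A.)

On the axis of a circular loop, B = μ₀IR² / [2(R²+z²)^(3/2)].
R² + z² = (0.0459)² + (0.137)² = 0.02088 m², and (R²+z²)^(3/2) = 3.02×10⁻³ m³.
B = (4π×10⁻⁷ × 9.68 × 0.002107) / (2 × 3.02×10⁻³) = 4.25×10⁻⁶ T.

B ≈ 4.25 μT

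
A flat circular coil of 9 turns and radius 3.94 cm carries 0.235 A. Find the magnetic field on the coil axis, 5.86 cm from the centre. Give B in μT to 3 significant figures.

For an N-turn flat coil, B = Nμ₀IR²/[2(R²+z²)^(3/2)] with R = 0.0394 m, z = 0.0586 m.
B = 9 × 6.51×10⁻⁷ T = 5.86×10⁻⁶ T.

B ≈ 5.86 μT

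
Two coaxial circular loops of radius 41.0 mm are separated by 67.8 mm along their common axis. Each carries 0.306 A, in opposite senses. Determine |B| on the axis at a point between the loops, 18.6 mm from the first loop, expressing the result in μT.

B ≈ 2.31 μT

Each loop contributes B = μ₀IR²/[2(R²+z²)^(3/2)] on the axis, with z measured from that loop.
Loop 1 (z = 0.0186 m): B₁ = 3.54×10⁻⁶ T. Loop 2 (z = 0.0492 m): B₂ = 1.23×10⁻⁶ T.
The fields oppose: B = |B₁ − B₂| = 2.31×10⁻⁶ T.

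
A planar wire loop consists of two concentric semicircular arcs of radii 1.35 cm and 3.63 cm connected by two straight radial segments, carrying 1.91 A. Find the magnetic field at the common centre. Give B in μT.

The radial connectors point toward the centre, so dl × r̂ = 0 and they contribute nothing.
Each semicircle gives μ₀I/(4R): inner arc 4.44×10⁻⁵ T, outer arc 1.65×10⁻⁵ T.
The two arcs carry current in opposite angular senses, so their fields oppose: B = |4.44×10⁻⁵ − 1.65×10⁻⁵| = 2.79×10⁻⁵ T.

B ≈ 27.9 μT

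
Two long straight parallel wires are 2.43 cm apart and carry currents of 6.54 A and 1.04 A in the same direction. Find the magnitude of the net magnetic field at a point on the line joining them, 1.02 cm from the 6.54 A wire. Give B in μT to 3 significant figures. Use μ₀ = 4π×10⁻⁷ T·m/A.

Each long wire gives B = μ₀I/(2πd). Distances are d₁ = 0.0102 m and d₂ = 0.0141 m.
B₁ = 1.28×10⁻⁴ T, B₂ = 1.48×10⁻⁵ T.
Between parallel currents the two contributions point in opposite directions, so they subtract. B = |B₁ − B₂| = |1.28×10⁻⁴ − 1.48×10⁻⁵| = 1.13×10⁻⁴ T.

B ≈ 113 μT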